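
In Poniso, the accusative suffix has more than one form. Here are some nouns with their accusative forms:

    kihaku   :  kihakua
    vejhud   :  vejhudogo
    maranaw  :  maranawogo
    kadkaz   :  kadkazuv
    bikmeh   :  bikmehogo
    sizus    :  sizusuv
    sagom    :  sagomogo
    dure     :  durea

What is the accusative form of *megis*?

The pattern is sibilance of the final sound: -uv when the stem ends in a sibilant (*kadkaz*, *sizus*); -ogo when the stem ends in a non-sibilant consonant (*vejhud*, *maranaw*, *bikmeh*, *sagom*); -a when the stem ends in a vowel (*kihaku*, *dure*).
The final sound of *megis* is /s/, which is a sibilant, so the suffix is -uv, giving *megisuv*.

megisuv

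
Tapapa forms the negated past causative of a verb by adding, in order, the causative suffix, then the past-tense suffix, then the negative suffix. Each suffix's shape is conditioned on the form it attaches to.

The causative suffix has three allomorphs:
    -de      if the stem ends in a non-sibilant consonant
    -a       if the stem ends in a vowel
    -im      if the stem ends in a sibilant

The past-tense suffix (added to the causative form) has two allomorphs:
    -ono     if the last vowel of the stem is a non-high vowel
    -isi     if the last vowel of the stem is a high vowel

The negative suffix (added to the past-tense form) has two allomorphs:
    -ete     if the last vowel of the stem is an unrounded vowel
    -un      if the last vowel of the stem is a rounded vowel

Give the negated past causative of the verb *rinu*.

rinuaonoun

*rinu*: final sound = /u/, a vowel → -a → *rinua*.
The causative form *rinua* — last vowel /a/ (a non-high vowel) → -ono → *rinuaono*.
The past-tense form *rinuaono*: last vowel = /o/, a rounded vowel → -un → *rinuaonoun*.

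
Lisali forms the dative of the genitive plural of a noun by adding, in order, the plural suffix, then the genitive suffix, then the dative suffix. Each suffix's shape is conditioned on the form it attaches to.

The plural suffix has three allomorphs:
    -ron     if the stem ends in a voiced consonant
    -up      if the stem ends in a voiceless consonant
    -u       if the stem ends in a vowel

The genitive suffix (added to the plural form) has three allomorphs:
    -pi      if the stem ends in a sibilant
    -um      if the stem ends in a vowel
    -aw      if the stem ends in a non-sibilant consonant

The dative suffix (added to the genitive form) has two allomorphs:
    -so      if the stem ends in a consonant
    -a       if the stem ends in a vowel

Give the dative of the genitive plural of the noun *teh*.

tehupawso

*teh* — final sound /h/ (a voiceless consonant) → -up → *tehup*.
The plural form *tehup* — final sound /p/ (a non-sibilant consonant) → -aw → *tehupaw*.
The final sound of the genitive form *tehupaw* is /w/, which is a consonant, so the dative suffix is -so, giving *tehupawso*.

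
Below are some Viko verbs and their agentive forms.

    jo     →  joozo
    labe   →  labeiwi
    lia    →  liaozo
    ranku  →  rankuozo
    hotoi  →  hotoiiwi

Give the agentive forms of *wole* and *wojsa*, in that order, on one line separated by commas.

woleiwi, wojsaozo

Looking at the last vowel of each stem: -iwi when the last vowel of the stem is a front vowel (*labe*, *hotoi*); -ozo when the last vowel of the stem is a back vowel (*jo*, *lia*, *ranku*).
*wole* — last vowel /e/ (a front vowel) → -iwi → *woleiwi*.
Since the last vowel of *wojsa* is /a/ (a back vowel), it takes -ozo, giving *wojsaozo*.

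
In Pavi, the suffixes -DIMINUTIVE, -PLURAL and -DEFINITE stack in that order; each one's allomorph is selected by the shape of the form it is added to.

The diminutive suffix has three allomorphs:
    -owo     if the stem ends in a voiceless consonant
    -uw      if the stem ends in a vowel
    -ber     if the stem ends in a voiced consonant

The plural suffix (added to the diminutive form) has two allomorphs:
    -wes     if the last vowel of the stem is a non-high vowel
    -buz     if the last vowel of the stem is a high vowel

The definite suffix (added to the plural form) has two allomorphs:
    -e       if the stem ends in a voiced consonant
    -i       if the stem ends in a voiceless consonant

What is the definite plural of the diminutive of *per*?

perberwesi

Since the final sound of *per* is /r/ (a voiced consonant), it takes -ber, giving *perber*.
Since the last vowel of the diminutive form *perber* is /e/ (a non-high vowel), it takes -wes, giving *perberwes*.
Since the final consonant of the plural form *perberwes* is /s/ (voiceless), it takes -i, giving *perberwesi*.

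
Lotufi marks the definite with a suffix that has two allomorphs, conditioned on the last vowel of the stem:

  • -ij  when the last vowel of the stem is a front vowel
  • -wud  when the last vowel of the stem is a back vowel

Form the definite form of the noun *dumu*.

dumuwud

The last vowel of *dumu* is /u/, which is a back vowel, so the suffix is -wud, giving *dumuwud*.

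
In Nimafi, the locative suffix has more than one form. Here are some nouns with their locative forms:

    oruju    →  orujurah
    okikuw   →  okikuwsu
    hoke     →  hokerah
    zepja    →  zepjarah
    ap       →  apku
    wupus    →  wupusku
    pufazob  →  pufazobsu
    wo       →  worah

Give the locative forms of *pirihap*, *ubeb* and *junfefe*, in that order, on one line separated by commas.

pirihapku, ubebsu, junfeferah

The pattern is voicing of the final sound: -ku when the stem ends in a voiceless consonant (*ap*, *wupus*); -su when the stem ends in a voiced consonant (*okikuw*, *pufazob*); -rah when the stem ends in a vowel (*oruju*, *hoke*, *zepja*, *wo*).
The final sound of *pirihap* is /p/, which is a voiceless consonant, so the suffix is -ku, giving *pirihapku*.
Since the final sound of *ubeb* is /b/ (a voiced consonant), it takes -su, giving *ubebsu*.
*junfefe*: final sound = /e/, a vowel → -rah → *junfeferah*.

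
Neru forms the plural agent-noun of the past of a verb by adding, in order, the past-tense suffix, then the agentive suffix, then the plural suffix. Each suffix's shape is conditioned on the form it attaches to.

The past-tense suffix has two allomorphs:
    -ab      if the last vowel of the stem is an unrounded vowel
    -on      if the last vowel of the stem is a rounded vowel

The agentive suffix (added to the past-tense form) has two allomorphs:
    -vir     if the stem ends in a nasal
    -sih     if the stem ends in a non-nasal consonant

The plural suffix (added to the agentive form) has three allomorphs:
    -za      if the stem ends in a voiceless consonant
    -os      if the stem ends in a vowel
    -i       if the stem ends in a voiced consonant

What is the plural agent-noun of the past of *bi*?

The last vowel of *bi* is /i/, which is an unrounded vowel, so the past-tense suffix is -ab, giving *biab*.
Since the final consonant of the past-tense form *biab* is /b/ (non-nasal), it takes -sih, giving *biabsih*.
The final sound of the agentive form *biabsih* is /h/, which is a voiceless consonant, so the plural suffix is -za, giving *biabsihza*.

biabsihza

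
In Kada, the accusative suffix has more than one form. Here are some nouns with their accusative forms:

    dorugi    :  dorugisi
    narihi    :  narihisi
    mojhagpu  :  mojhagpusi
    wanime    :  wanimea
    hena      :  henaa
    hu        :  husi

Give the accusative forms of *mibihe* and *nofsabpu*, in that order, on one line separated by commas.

mibihea, nofsabpusi

Looking at the last vowel of each stem: -si when the last vowel of the stem is a high vowel (*dorugi*, *narihi*, *mojhagpu*, *hu*); -a when the last vowel of the stem is a non-high vowel (*wanime*, *hena*).
Since the last vowel of *mibihe* is /e/ (a non-high vowel), it takes -a, giving *mibihea*.
Since the last vowel of *nofsabpu* is /u/ (a high vowel), it takes -si, giving *nofsabpusi*.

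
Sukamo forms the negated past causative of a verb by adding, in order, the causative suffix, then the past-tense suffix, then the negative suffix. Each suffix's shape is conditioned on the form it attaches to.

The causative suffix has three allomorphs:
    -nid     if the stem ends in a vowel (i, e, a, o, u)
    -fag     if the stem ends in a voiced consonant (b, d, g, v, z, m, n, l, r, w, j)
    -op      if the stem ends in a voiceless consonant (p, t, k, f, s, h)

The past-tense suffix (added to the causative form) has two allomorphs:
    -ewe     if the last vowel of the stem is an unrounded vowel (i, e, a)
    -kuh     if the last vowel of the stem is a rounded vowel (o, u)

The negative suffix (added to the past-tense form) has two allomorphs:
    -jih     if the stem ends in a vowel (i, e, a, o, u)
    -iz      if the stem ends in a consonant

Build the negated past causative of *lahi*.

*lahi* — final sound /i/ (a vowel) → -nid → *lahinid*.
The last vowel of the causative form *lahinid* is /i/, which is an unrounded vowel, so the past-tense suffix is -ewe, giving *lahinidewe*.
The past-tense form *lahinidewe* — final sound /e/ (a vowel) → -jih → *lahinidewejih*.

lahinidewejih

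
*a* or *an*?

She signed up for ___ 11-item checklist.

an

The indefinite article is chosen by the initial *sound* of the following word, not its spelling.
The number *11* is spoken "eleven", beginning with /ɪˈlɛvən/ — a vowel sound.
So the article is *an*: She signed up for an 11-item checklist.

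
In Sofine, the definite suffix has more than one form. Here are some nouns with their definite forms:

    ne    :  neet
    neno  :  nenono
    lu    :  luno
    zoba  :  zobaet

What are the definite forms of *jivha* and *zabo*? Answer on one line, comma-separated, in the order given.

Looking at the last vowel of each stem: -no when the last vowel of the stem is a rounded vowel (*neno*, *lu*); -et when the last vowel of the stem is an unrounded vowel (*ne*, *zoba*).
The last vowel of *jivha* is /a/, which is an unrounded vowel, so the suffix is -et, giving *jivhaet*.
*zabo* — last vowel /o/ (a rounded vowel) → -no → *zabono*.

jivhaet, zabono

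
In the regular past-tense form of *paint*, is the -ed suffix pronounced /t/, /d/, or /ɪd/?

The stem *paint* ends in /t/ or /d/.
The -ed suffix is realized as /ɪd/ after /t, d/; as /t/ after other voiceless consonants; and as /d/ after other voiced sounds.
So -ed on *paint* is pronounced /ɪd/.

/ɪd/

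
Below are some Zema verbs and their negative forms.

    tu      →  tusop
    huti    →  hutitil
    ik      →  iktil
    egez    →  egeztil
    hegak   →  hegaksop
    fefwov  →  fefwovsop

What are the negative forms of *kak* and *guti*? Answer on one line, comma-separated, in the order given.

kaksop, gutitil

The suffix is conditioned by the last vowel: -til when the last vowel of the stem is a front vowel (*huti*, *ik*, *egez*); -sop when the last vowel of the stem is a back vowel (*tu*, *hegak*, *fefwov*).
The last vowel of *kak* is /a/, which is a back vowel, so the suffix is -sop, giving *kaksop*.
Since the last vowel of *guti* is /i/ (a front vowel), it takes -til, giving *gutitil*.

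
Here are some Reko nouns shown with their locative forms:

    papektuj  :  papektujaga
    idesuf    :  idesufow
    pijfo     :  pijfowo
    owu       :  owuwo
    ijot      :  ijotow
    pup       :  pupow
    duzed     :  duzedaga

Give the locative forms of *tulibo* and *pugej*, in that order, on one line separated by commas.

Looking at the final sound of each stem: -ow when the stem ends in a voiceless consonant (*idesuf*, *ijot*, *pup*); -aga when the stem ends in a voiced consonant (*papektuj*, *duzed*); -wo when the stem ends in a vowel (*pijfo*, *owu*).
*tulibo*: final sound = /o/, a vowel → -wo → *tulibowo*.
*pugej* — final sound /j/ (a voiced consonant) → -aga → *pugejaga*.

tulibowo, pugejaga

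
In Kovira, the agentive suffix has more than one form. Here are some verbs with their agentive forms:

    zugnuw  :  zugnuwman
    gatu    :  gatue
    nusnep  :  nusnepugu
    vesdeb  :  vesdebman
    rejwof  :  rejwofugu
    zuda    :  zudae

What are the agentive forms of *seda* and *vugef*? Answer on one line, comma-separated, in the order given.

sedae, vugefugu

The alternation tracks the final sound of the stem — -ugu when the stem ends in a voiceless consonant (*nusnep*, *rejwof*); -man when the stem ends in a voiced consonant (*zugnuw*, *vesdeb*); -e when the stem ends in a vowel (*gatu*, *zuda*).
*seda*: final sound = /a/, a vowel → -e → *sedae*.
The final sound of *vugef* is /f/, which is a voiceless consonant, so the suffix is -ugu, giving *vugefugu*.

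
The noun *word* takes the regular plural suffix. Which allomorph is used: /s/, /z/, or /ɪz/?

The stem *word* ends in a voiced non-sibilant sound.
The plural suffix surfaces as /ɪz/ after sibilants, /s/ after other voiceless consonants, and /z/ after other voiced sounds.
So the plural -s on *word* is pronounced /z/.

/z/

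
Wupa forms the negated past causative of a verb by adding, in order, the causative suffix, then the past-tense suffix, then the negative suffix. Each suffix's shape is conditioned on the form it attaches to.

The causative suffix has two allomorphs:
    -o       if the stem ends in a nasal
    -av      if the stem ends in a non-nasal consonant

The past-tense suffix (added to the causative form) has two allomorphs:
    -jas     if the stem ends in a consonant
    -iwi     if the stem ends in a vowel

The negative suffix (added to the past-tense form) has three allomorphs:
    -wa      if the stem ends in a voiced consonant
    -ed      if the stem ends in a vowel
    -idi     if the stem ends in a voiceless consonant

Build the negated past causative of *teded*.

tededavjasidi

Since the final consonant of *teded* is /d/ (non-nasal), it takes -av, giving *tededav*.
The final sound of the causative form *tededav* is /v/, which is a consonant, so the past-tense suffix is -jas, giving *tededavjas*.
The past-tense form *tededavjas*: final sound = /s/, a voiceless consonant → -idi → *tededavjasidi*.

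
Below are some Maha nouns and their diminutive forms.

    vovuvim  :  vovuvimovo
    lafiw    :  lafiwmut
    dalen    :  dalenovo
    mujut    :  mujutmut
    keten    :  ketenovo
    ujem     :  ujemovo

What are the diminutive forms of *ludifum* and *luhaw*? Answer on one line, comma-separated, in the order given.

ludifumovo, luhawmut

The suffix is conditioned by the final consonant: -ovo when the stem ends in a nasal (*vovuvim*, *dalen*, *keten*, *ujem*); -mut when the stem ends in a non-nasal consonant (*lafiw*, *mujut*).
*ludifum*: final consonant = /m/, a nasal → -ovo → *ludifumovo*.
Since the final consonant of *luhaw* is /w/ (non-nasal), it takes -mut, giving *luhawmut*.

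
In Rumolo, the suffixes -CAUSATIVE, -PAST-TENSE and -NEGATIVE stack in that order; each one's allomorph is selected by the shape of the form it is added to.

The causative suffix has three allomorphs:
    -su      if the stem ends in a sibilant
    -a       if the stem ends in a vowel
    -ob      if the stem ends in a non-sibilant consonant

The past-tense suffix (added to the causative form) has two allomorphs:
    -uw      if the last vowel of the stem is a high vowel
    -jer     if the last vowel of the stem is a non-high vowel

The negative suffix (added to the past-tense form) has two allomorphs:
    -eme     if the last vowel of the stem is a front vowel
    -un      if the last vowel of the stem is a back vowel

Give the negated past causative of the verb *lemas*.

*lemas*: final sound = /s/, a sibilant → -su → *lemassu*.
Since the last vowel of the causative form *lemassu* is /u/ (a high vowel), it takes -uw, giving *lemassuuw*.
The past-tense form *lemassuuw* — last vowel /u/ (a back vowel) → -un → *lemassuuwun*.

lemassuuwun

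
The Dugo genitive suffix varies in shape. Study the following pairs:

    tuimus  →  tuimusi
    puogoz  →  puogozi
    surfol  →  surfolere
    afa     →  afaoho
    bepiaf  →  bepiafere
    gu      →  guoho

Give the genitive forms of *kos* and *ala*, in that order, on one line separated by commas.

kosi, alaoho

The pattern is sibilance of the final sound: -i when the stem ends in a sibilant (*tuimus*, *puogoz*); -ere when the stem ends in a non-sibilant consonant (*surfol*, *bepiaf*); -oho when the stem ends in a vowel (*afa*, *gu*).
*kos* — final sound /s/ (a sibilant) → -i → *kosi*.
*ala* — final sound /a/ (a vowel) → -oho → *alaoho*.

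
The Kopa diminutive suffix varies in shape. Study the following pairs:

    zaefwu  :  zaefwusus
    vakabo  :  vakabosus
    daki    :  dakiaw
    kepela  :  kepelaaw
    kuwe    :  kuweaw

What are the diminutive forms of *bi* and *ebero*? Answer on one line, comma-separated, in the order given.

biaw, eberosus

The pattern is rounding harmony: -sus when the last vowel of the stem is a rounded vowel (*zaefwu*, *vakabo*); -aw when the last vowel of the stem is an unrounded vowel (*daki*, *kepela*, *kuwe*).
The last vowel of *bi* is /i/, which is an unrounded vowel, so the suffix is -aw, giving *biaw*.
The last vowel of *ebero* is /o/, which is a rounded vowel, so the suffix is -sus, giving *eberosus*.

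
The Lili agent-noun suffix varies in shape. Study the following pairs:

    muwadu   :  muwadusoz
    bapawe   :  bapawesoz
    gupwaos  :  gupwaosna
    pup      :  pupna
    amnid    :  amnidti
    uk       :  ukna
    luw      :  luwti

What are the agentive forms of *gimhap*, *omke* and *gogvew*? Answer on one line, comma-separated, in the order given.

gimhapna, omkesoz, gogvewti

The pattern is voicing of the final sound: -na when the stem ends in a voiceless consonant (*gupwaos*, *pup*, *uk*); -ti when the stem ends in a voiced consonant (*amnid*, *luw*); -soz when the stem ends in a vowel (*muwadu*, *bapawe*).
*gimhap*: final sound = /p/, a voiceless consonant → -na → *gimhapna*.
*omke* — final sound /e/ (a vowel) → -soz → *omkesoz*.
*gogvew* — final sound /w/ (a voiced consonant) → -ti → *gogvewti*.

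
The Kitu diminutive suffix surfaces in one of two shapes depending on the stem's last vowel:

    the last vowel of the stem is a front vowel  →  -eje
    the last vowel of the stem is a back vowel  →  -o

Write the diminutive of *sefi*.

sefieje

*sefi* — last vowel /i/ (a front vowel) → -eje → *sefieje*.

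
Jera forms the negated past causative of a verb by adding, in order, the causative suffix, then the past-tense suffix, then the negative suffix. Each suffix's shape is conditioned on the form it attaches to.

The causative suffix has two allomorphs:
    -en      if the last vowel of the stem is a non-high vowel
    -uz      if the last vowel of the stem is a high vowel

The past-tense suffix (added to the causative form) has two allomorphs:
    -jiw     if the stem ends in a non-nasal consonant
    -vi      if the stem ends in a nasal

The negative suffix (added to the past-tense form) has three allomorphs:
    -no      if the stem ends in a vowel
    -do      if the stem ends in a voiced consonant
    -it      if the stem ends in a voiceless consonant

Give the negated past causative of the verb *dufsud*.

dufsuduzjiwdo

*dufsud*: last vowel = /u/, a high vowel → -uz → *dufsuduz*.
The causative form *dufsuduz* — final consonant /z/ (non-nasal) → -jiw → *dufsuduzjiw*.
The final sound of the past-tense form *dufsuduzjiw* is /w/, which is a voiced consonant, so the negative suffix is -do, giving *dufsuduzjiwdo*.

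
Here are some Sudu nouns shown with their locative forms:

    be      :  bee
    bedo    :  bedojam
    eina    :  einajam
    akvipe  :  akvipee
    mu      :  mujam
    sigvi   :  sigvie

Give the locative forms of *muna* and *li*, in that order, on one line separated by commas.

The pattern is front/back vowel harmony: -e when the last vowel of the stem is a front vowel (*be*, *akvipe*, *sigvi*); -jam when the last vowel of the stem is a back vowel (*bedo*, *eina*, *mu*).
Since the last vowel of *muna* is /a/ (a back vowel), it takes -jam, giving *munajam*.
*li*: last vowel = /i/, a front vowel → -e → *lie*.

munajam, lie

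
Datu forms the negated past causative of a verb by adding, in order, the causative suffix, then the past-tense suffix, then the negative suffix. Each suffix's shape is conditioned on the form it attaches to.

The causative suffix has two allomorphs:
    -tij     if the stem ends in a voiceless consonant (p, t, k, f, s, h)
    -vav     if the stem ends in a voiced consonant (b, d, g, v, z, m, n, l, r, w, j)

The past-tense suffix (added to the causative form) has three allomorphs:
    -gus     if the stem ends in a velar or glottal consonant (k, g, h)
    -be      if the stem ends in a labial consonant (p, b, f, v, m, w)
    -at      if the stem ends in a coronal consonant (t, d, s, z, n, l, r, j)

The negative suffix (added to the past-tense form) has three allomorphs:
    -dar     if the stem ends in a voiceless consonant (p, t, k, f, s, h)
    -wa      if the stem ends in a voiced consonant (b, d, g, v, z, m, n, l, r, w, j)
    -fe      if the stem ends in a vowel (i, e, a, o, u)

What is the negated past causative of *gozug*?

The final consonant of *gozug* is /g/, which is voiced, so the causative suffix is -vav, giving *gozugvav*.
The final consonant of the causative form *gozugvav* is /v/, which is labial, so the past-tense suffix is -be, giving *gozugvavbe*.
The past-tense form *gozugvavbe*: final sound = /e/, a vowel → -fe → *gozugvavbefe*.

gozugvavbefe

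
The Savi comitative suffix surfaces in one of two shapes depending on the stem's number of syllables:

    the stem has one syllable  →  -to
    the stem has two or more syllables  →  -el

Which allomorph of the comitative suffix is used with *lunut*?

-el

*lunut* (2 syllables) → -el.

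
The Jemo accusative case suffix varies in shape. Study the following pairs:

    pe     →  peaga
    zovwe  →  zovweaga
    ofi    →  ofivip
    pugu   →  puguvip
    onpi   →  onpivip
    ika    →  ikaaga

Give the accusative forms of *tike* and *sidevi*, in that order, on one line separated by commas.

tikeaga, sidevivip

The pattern is height harmony: -vip when the last vowel of the stem is a high vowel (*ofi*, *pugu*, *onpi*); -aga when the last vowel of the stem is a non-high vowel (*pe*, *zovwe*, *ika*).
Since the last vowel of *tike* is /e/ (a non-high vowel), it takes -aga, giving *tikeaga*.
*sidevi*: last vowel = /i/, a high vowel → -vip → *sidevivip*.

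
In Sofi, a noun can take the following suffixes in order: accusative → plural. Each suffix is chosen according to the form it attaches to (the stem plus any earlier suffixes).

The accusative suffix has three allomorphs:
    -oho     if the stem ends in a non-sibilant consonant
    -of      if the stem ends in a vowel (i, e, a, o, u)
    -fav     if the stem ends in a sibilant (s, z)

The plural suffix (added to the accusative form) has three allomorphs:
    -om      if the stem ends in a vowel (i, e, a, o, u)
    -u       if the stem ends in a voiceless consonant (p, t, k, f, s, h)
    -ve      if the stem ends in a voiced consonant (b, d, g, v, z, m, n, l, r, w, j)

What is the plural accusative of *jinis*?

*jinis* — final sound /s/ (a sibilant) → -fav → *jinisfav*.
The final sound of the accusative form *jinisfav* is /v/, which is a voiced consonant, so the plural suffix is -ve, giving *jinisfavve*.

jinisfavve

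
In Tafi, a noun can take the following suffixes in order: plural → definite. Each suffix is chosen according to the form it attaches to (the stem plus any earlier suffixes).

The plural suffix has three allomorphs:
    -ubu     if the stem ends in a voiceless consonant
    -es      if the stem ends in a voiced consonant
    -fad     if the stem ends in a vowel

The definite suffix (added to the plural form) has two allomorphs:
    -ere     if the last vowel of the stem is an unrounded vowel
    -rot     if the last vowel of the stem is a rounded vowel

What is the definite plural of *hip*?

hipuburot

*hip*: final sound = /p/, a voiceless consonant → -ubu → *hipubu*.
The last vowel of the plural form *hipubu* is /u/, which is a rounded vowel, so the definite suffix is -rot, giving *hipuburot*.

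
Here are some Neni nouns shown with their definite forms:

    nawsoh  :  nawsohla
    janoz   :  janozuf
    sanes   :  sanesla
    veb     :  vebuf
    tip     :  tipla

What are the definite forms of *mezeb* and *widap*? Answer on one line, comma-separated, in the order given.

Looking at the final consonant of each stem: -la when the stem ends in a voiceless consonant (*nawsoh*, *sanes*, *tip*); -uf when the stem ends in a voiced consonant (*janoz*, *veb*).
The final consonant of *mezeb* is /b/, which is voiced, so the suffix is -uf, giving *mezebuf*.
*widap*: final consonant = /p/, voiceless → -la → *widapla*.

mezebuf, widapla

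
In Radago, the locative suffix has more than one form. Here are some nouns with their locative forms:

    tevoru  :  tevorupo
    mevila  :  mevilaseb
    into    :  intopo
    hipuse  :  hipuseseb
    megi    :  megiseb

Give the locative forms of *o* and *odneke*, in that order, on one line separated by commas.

opo, odnekeseb

Looking at the last vowel of each stem: -po when the last vowel of the stem is a rounded vowel (*tevoru*, *into*); -seb when the last vowel of the stem is an unrounded vowel (*mevila*, *hipuse*, *megi*).
The last vowel of *o* is /o/, which is a rounded vowel, so the suffix is -po, giving *opo*.
*odneke*: last vowel = /e/, an unrounded vowel → -seb → *odnekeseb*.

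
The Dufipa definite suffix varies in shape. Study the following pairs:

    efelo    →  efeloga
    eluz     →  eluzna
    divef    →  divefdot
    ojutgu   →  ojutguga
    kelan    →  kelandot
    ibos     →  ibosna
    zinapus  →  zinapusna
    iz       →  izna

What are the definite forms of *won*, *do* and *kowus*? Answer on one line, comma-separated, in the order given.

The alternation tracks the final sound of the stem — -na when the stem ends in a sibilant (*eluz*, *ibos*, *zinapus*, *iz*); -dot when the stem ends in a non-sibilant consonant (*divef*, *kelan*); -ga when the stem ends in a vowel (*efelo*, *ojutgu*).
The final sound of *won* is /n/, which is a non-sibilant consonant, so the suffix is -dot, giving *wondot*.
*do*: final sound = /o/, a vowel → -ga → *doga*.
The final sound of *kowus* is /s/, which is a sibilant, so the suffix is -na, giving *kowusna*.

wondot, doga, kowusna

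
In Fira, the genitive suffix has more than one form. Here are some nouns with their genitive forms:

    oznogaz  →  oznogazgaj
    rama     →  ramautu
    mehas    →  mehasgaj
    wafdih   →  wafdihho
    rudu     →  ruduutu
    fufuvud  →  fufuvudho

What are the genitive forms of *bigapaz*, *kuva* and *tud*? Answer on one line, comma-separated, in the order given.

bigapazgaj, kuvautu, tudho

Looking at the final sound of each stem: -gaj when the stem ends in a sibilant (*oznogaz*, *mehas*); -ho when the stem ends in a non-sibilant consonant (*wafdih*, *fufuvud*); -utu when the stem ends in a vowel (*rama*, *rudu*).
Since the final sound of *bigapaz* is /z/ (a sibilant), it takes -gaj, giving *bigapazgaj*.
*kuva* — final sound /a/ (a vowel) → -utu → *kuvautu*.
The final sound of *tud* is /d/, which is a non-sibilant consonant, so the suffix is -ho, giving *tudho*.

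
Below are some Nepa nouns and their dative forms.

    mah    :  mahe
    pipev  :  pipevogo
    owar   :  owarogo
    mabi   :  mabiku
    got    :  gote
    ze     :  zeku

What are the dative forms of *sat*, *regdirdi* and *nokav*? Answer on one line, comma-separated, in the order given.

sate, regdirdiku, nokavogo

The pattern is voicing of the final sound: -e when the stem ends in a voiceless consonant (*mah*, *got*); -ogo when the stem ends in a voiced consonant (*pipev*, *owar*); -ku when the stem ends in a vowel (*mabi*, *ze*).
Since the final sound of *sat* is /t/ (a voiceless consonant), it takes -e, giving *sate*.
*regdirdi* — final sound /i/ (a vowel) → -ku → *regdirdiku*.
Since the final sound of *nokav* is /v/ (a voiced consonant), it takes -ogo, giving *nokavogo*.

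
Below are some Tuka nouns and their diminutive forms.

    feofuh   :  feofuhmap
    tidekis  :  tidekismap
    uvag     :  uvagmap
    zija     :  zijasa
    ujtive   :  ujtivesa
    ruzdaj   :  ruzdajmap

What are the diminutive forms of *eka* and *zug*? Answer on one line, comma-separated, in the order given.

ekasa, zugmap

The pattern is consonant vs. vowel: -map when the stem ends in a consonant (*feofuh*, *tidekis*, *uvag*, *ruzdaj*); -sa when the stem ends in a vowel (*zija*, *ujtive*).
Since the final sound of *eka* is /a/ (a vowel), it takes -sa, giving *ekasa*.
Since the final sound of *zug* is /g/ (a consonant), it takes -map, giving *zugmap*.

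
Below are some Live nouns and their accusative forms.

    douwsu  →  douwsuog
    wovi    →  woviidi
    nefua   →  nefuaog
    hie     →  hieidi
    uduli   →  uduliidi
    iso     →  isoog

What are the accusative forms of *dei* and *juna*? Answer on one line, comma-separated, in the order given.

deiidi, junaog

The pattern is front/back vowel harmony: -idi when the last vowel of the stem is a front vowel (*wovi*, *hie*, *uduli*); -og when the last vowel of the stem is a back vowel (*douwsu*, *nefua*, *iso*).
Since the last vowel of *dei* is /i/ (a front vowel), it takes -idi, giving *deiidi*.
Since the last vowel of *juna* is /a/ (a back vowel), it takes -og, giving *junaog*.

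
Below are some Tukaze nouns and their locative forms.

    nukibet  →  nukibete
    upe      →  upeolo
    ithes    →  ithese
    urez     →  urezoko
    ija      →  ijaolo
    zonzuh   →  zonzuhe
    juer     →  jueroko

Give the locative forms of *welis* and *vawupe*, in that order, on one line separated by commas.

welise, vawupeolo

Looking at the final sound of each stem: -e when the stem ends in a voiceless consonant (*nukibet*, *ithes*, *zonzuh*); -oko when the stem ends in a voiced consonant (*urez*, *juer*); -olo when the stem ends in a vowel (*upe*, *ija*).
Since the final sound of *welis* is /s/ (a voiceless consonant), it takes -e, giving *welise*.
*vawupe*: final sound = /e/, a vowel → -olo → *vawupeolo*.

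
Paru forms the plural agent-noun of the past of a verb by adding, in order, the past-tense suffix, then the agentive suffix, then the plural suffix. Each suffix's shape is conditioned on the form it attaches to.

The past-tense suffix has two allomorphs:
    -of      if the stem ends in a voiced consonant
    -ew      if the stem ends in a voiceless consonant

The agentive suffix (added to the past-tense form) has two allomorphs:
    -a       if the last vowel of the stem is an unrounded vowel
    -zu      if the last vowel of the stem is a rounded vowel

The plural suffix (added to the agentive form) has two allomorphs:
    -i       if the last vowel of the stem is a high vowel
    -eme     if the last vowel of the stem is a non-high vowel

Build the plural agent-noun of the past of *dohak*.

dohakewaeme

Since the final consonant of *dohak* is /k/ (voiceless), it takes -ew, giving *dohakew*.
Since the last vowel of the past-tense form *dohakew* is /e/ (an unrounded vowel), it takes -a, giving *dohakewa*.
The last vowel of the agentive form *dohakewa* is /a/, which is a non-high vowel, so the plural suffix is -eme, giving *dohakewaeme*.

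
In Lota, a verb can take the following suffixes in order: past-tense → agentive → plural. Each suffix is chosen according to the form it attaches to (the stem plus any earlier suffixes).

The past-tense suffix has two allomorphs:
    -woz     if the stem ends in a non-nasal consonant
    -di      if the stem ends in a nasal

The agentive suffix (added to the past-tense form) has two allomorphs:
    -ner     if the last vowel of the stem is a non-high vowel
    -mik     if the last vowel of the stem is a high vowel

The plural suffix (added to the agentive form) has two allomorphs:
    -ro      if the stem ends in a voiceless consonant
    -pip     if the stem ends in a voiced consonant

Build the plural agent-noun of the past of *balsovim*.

balsovimdimikro

The final consonant of *balsovim* is /m/, which is a nasal, so the past-tense suffix is -di, giving *balsovimdi*.
The past-tense form *balsovimdi*: last vowel = /i/, a high vowel → -mik → *balsovimdimik*.
The final consonant of the agentive form *balsovimdimik* is /k/, which is voiceless, so the plural suffix is -ro, giving *balsovimdimikro*.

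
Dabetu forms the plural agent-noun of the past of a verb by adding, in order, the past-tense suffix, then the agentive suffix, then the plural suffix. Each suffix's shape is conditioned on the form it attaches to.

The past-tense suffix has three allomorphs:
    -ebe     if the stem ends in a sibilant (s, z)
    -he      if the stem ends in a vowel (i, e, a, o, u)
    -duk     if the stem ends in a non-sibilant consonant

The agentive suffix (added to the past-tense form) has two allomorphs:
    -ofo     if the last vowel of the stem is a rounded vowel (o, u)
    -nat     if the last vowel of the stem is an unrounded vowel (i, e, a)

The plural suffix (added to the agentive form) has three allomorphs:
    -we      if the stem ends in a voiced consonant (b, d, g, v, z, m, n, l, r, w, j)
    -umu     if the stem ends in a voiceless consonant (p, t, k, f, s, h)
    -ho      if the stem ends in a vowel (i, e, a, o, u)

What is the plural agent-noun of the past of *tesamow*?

tesamowdukofoho

*tesamow* — final sound /w/ (a non-sibilant consonant) → -duk → *tesamowduk*.
Since the last vowel of the past-tense form *tesamowduk* is /u/ (a rounded vowel), it takes -ofo, giving *tesamowdukofo*.
The agentive form *tesamowdukofo*: final sound = /o/, a vowel → -ho → *tesamowdukofoho*.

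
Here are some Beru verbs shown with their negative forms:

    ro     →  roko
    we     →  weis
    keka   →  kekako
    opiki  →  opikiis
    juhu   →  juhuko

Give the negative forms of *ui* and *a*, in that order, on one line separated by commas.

uiis, ako

The pattern is front/back vowel harmony: -is when the last vowel of the stem is a front vowel (*we*, *opiki*); -ko when the last vowel of the stem is a back vowel (*ro*, *keka*, *juhu*).
*ui* — last vowel /i/ (a front vowel) → -is → *uiis*.
*a* — last vowel /a/ (a back vowel) → -ko → *ako*.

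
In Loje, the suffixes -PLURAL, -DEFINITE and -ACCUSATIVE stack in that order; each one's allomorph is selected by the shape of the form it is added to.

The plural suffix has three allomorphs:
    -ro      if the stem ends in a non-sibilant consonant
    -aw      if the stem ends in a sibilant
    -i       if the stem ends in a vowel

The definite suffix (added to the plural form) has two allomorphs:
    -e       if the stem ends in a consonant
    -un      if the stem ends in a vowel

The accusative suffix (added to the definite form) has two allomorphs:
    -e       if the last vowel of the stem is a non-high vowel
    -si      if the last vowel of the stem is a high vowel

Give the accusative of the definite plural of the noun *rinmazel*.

rinmazelrounsi

*rinmazel* — final sound /l/ (a non-sibilant consonant) → -ro → *rinmazelro*.
The final sound of the plural form *rinmazelro* is /o/, which is a vowel, so the definite suffix is -un, giving *rinmazelroun*.
The definite form *rinmazelroun* — last vowel /u/ (a high vowel) → -si → *rinmazelrounsi*.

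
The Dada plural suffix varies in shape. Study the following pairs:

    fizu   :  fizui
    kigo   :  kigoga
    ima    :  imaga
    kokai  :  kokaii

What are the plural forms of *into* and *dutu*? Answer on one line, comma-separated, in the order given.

The pattern is height harmony: -i when the last vowel of the stem is a high vowel (*fizu*, *kokai*); -ga when the last vowel of the stem is a non-high vowel (*kigo*, *ima*).
The last vowel of *into* is /o/, which is a non-high vowel, so the suffix is -ga, giving *intoga*.
*dutu*: last vowel = /u/, a high vowel → -i → *dutui*.

intoga, dutui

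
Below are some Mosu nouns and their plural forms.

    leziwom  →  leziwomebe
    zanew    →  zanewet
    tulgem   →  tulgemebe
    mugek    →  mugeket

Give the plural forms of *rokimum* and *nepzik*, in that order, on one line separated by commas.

rokimumebe, nepziket

The suffix is conditioned by the final consonant: -ebe when the stem ends in a nasal (*leziwom*, *tulgem*); -et when the stem ends in a non-nasal consonant (*zanew*, *mugek*).
Since the final consonant of *rokimum* is /m/ (a nasal), it takes -ebe, giving *rokimumebe*.
The final consonant of *nepzik* is /k/, which is non-nasal, so the suffix is -et, giving *nepziket*.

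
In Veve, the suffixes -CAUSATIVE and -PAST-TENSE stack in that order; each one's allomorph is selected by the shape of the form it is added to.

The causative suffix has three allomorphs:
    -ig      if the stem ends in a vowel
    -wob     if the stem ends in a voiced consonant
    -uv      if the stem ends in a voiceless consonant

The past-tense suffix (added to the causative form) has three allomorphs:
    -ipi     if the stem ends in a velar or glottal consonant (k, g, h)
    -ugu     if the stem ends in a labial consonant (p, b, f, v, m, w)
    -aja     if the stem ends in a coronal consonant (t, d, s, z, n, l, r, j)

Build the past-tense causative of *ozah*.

The final sound of *ozah* is /h/, which is a voiceless consonant, so the causative suffix is -uv, giving *ozahuv*.
The final consonant of the causative form *ozahuv* is /v/, which is labial, so the past-tense suffix is -ugu, giving *ozahuvugu*.

ozahuvugu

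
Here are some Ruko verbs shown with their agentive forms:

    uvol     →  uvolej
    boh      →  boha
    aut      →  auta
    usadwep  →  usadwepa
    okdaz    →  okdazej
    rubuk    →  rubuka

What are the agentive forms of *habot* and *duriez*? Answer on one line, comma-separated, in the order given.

The pattern is voicing of the final consonant: -a when the stem ends in a voiceless consonant (*boh*, *aut*, *usadwep*, *rubuk*); -ej when the stem ends in a voiced consonant (*uvol*, *okdaz*).
*habot* — final consonant /t/ (voiceless) → -a → *habota*.
*duriez* — final consonant /z/ (voiced) → -ej → *duriezej*.

habota, duriezej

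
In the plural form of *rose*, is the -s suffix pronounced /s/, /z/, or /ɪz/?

/ɪz/

The stem *rose* ends in a sibilant (/s, z, ʃ, ʒ, tʃ, dʒ/).
The plural suffix surfaces as /ɪz/ after sibilants, /s/ after other voiceless consonants, and /z/ after other voiced sounds.
So the plural -s on *rose* is pronounced /ɪz/.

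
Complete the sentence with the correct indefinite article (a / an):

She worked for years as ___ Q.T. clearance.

a

The indefinite article is chosen by the initial *sound* of the following word, not its spelling.
The initialism *Q.T.* is read letter by letter; the first letter, Q, is pronounced /kjuː/, which begins with a consonant sound.
So the article is *a*: She worked for years as a Q.T. clearance.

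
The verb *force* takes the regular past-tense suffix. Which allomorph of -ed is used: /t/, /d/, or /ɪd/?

/t/

The stem *force* ends in a voiceless consonant other than /t/.
The -ed suffix is realized as /ɪd/ after /t, d/; as /t/ after other voiceless consonants; and as /d/ after other voiced sounds.
So -ed on *force* is pronounced /t/.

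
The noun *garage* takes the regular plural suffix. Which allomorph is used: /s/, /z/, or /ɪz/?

The stem *garage* ends in a sibilant (/s, z, ʃ, ʒ, tʃ, dʒ/).
The plural suffix surfaces as /ɪz/ after sibilants, /s/ after other voiceless consonants, and /z/ after other voiced sounds.
So the plural -s on *garage* is pronounced /ɪz/.

/ɪz/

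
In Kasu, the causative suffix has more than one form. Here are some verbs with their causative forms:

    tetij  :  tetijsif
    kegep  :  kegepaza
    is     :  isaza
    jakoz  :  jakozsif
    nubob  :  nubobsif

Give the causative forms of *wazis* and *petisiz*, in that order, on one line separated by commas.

wazisaza, petisizsif

The suffix is conditioned by the final consonant: -aza when the stem ends in a voiceless consonant (*kegep*, *is*); -sif when the stem ends in a voiced consonant (*tetij*, *jakoz*, *nubob*).
*wazis*: final consonant = /s/, voiceless → -aza → *wazisaza*.
Since the final consonant of *petisiz* is /z/ (voiced), it takes -sif, giving *petisizsif*.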